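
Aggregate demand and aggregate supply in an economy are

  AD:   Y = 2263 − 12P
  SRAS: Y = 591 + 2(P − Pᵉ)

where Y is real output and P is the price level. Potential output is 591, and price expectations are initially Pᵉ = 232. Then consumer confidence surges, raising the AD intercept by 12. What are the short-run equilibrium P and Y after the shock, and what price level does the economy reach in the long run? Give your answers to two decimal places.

Short run: P = 153.43, Y = 433.86. Long run: P = 140.33.

AD shifts right: new AD is Y = 2275 − 12P. With Pᵉ = 232, SRAS is Y = 127 + 2P.
Short run: 2275 − 12P = 127 + 2P gives 2148 = 14P, so P = 153.43 and Y = 2275 − 12P = 433.86.
Y = 433.86 is below potential 591; expectations adjust and SRAS shifts right until Y = 591.
Long run: on the new AD curve, 591 = 2275 − 12P gives P = 140.33.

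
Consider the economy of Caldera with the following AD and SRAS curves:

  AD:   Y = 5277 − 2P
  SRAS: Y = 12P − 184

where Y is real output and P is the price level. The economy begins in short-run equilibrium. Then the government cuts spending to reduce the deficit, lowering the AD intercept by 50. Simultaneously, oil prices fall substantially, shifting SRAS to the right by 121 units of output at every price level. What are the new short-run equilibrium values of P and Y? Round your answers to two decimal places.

P = 377.86, Y = 4471.29

After both shocks: AD is Y = 5227 − 2P and SRAS is Y = 12P − 63.
Setting them equal: 5290 = 14P, so P = 377.86.
Substituting into AD, Y = 4471.29.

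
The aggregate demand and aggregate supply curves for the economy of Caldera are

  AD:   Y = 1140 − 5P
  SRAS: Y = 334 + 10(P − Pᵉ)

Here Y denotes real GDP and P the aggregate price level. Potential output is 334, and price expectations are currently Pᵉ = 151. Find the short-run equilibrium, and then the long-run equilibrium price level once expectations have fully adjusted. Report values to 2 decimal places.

Short run: P = 154.40, Y = 368.00. Long run: P = 161.20.

Short run: with Pᵉ = 151, SRAS is Y = 10P − 1176. Setting AD = SRAS gives 2316 = 15P, so P = 154.40 and Y = 1140 − 5P = 368.00.
Output 368.00 is above potential 334, so over time expected prices rise and SRAS shifts left until Y returns to 334.
Long run: Y = 334 on the AD curve gives 334 = 1140 − 5P, so P = 161.20.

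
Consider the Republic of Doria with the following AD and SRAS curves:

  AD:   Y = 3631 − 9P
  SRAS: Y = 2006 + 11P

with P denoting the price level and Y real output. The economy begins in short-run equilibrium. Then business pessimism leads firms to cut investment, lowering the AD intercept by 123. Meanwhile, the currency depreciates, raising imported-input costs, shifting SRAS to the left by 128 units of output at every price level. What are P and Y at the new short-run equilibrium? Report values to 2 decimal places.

P = 81.50, Y = 2774.50

After both shocks: AD is Y = 3508 − 9P and SRAS is Y = 1878 + 11P.
Setting them equal: 1630 = 20P, so P = 81.50.
Substituting into AD, Y = 2774.50.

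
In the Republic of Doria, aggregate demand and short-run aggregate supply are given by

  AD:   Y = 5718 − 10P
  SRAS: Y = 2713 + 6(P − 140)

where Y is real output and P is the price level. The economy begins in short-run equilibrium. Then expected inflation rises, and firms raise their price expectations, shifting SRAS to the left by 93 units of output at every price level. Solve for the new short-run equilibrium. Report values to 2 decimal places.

This is a negative supply shock: SRAS shifts left.
New SRAS: Y = 1780 + 6P.
Set AD = SRAS: 5718 − 10P = 1780 + 6P, so 3938 = 16P and P = 246.13.
Substituting into AD, Y = 3256.75.

P = 246.13, Y = 3256.75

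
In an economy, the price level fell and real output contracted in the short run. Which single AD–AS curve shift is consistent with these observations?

P fell and Y fell. An AD shift moves P and Y in the same direction; an SRAS shift moves them in opposite directions.
Here P and Y moved in the same direction, so the AD curve shifted.
Since Y fell, AD shifted left.

AD shifted left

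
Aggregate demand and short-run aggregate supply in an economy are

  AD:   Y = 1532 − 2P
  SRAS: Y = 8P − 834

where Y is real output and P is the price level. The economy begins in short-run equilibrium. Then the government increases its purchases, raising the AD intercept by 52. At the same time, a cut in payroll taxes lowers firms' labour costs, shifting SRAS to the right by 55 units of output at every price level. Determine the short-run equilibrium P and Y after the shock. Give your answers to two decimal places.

After both shocks: AD is Y = 1584 − 2P and SRAS is Y = 8P − 779.
Setting them equal: 2363 = 10P, so P = 236.30.
Substituting into AD, Y = 1111.40.

P = 236.30, Y = 1111.40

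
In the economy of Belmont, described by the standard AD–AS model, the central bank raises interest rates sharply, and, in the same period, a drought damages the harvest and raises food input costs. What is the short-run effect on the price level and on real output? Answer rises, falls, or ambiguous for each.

The first event is a negative demand shock: AD shifts left, which by itself pushes P down and Y down.
The second is an adverse supply shock: SRAS shifts left, which by itself pushes P up and Y down.
The two shocks push P in opposite directions, so the effect on P is ambiguous. Both shocks push Y down, so Y falls.

Price level: ambiguous; output: falls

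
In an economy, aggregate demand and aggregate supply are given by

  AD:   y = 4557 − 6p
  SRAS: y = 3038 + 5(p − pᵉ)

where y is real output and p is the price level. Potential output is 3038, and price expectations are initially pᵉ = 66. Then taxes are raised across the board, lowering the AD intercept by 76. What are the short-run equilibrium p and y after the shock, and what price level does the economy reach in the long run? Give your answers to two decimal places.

Short run: p = 161.18, y = 3513.91. Long run: p = 240.50.

AD shifts left: new AD is y = 4481 − 6p. With pᵉ = 66, SRAS is y = 2708 + 5p.
Short run: 4481 − 6p = 2708 + 5p gives 1773 = 11p, so p = 161.18 and y = 4481 − 6p = 3513.91.
y = 3513.91 is above potential 3038; expectations adjust and SRAS shifts left until y = 3038.
Long run: on the new AD curve, 3038 = 4481 − 6p gives p = 240.50.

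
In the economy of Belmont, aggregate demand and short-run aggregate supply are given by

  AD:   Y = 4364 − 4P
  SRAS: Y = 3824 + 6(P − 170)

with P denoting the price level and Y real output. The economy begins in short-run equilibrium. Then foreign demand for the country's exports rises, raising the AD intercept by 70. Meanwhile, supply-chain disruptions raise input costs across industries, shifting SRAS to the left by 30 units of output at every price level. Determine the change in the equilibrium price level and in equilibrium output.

ΔP = +10, ΔY = +30

After both shocks: AD is Y = 4434 − 4P and SRAS is Y = 2774 + 6P.
Setting them equal: 1660 = 10P, so P = 166.
Y = 4434 − 4·166 = 3770.
Initially P = 156, Y = 3740, so ΔP = +10 and ΔY = +30.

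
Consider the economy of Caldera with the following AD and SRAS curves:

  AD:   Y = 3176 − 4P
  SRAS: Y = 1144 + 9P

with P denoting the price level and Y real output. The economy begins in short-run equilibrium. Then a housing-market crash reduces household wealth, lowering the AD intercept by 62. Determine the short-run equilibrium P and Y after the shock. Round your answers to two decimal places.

This is a negative demand shock: AD shifts left.
New AD: Y = 3114 − 4P.
Set AD = SRAS: 3114 − 4P = 1144 + 9P, so 1970 = 13P and P = 151.54.
Substituting into AD, Y = 2507.85.

P = 151.54, Y = 2507.85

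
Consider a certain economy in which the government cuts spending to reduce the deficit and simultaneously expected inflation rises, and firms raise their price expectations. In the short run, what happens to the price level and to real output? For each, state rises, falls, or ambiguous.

The first event is a negative demand shock: AD shifts left, which by itself pushes P down and Y down.
The second is an adverse supply shock: SRAS shifts left, which by itself pushes P up and Y down.
The two shocks push P in opposite directions, so the effect on P is ambiguous. Both shocks push Y down, so Y falls.

Price level: ambiguous; output: falls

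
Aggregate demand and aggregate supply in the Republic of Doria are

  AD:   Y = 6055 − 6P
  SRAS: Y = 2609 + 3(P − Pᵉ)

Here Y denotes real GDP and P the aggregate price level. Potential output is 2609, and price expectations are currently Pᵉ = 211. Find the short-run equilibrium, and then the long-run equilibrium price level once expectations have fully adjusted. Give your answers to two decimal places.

Short run: P = 453.22, Y = 3335.67. Long run: P = 574.33.

Short run: with Pᵉ = 211, SRAS is Y = 1976 + 3P. Setting AD = SRAS gives 4079 = 9P, so P = 453.22 and Y = 6055 − 6P = 3335.67.
Output 3335.67 is above potential 2609, so over time expected prices rise and SRAS shifts left until Y returns to 2609.
Long run: Y = 2609 on the AD curve gives 2609 = 6055 − 6P, so P = 574.33.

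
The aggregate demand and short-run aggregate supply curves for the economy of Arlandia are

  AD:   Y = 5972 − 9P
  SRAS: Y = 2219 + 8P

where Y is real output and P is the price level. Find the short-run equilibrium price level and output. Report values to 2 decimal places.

P = 220.76, Y = 3985.12

Set AD = SRAS: 5972 − 9P = 2219 + 8P, so 3753 = 17P and P = 220.76.
Substituting into AD, Y = 5972 − 9P = 3985.12.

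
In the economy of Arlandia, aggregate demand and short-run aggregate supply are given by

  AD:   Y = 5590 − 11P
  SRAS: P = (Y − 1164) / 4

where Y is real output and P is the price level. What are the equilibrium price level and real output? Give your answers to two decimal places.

Rearrange SRAS to Y = 1164 + 4P.
Set AD = SRAS: 5590 − 11P = 1164 + 4P, so 4426 = 15P and P = 295.07.
Substituting into AD, Y = 5590 − 11P = 2344.27.

P = 295.07, Y = 2344.27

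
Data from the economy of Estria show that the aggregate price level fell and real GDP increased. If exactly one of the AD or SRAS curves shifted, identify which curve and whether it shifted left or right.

P fell and Y rose. An AD shift moves P and Y in the same direction; an SRAS shift moves them in opposite directions.
Here P and Y moved in opposite directions, so the SRAS curve shifted.
Since Y rose, SRAS shifted right.

SRAS shifted right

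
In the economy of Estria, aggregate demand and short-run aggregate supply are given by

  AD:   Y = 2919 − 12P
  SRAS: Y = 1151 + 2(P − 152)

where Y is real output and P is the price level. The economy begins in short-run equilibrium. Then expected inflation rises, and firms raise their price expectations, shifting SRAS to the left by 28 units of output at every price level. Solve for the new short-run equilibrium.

This is a negative supply shock: SRAS shifts left.
New SRAS: Y = 819 + 2P.
Set AD = SRAS: 2919 − 12P = 819 + 2P, so 2100 = 14P and P = 150.
Y = 2919 − 12·150 = 1119.

P = 150, Y = 1119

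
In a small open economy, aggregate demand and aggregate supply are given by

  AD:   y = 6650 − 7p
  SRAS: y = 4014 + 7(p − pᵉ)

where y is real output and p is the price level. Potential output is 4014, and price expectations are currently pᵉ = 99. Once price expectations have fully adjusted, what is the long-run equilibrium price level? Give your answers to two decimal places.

Long-run p = 376.57

Short run: with pᵉ = 99, SRAS is y = 3321 + 7p. Setting AD = SRAS gives 3329 = 14p, so p = 237.79 and y = 6650 − 7p = 4985.50.
Output 4985.50 is above potential 4014, so over time expected prices rise and SRAS shifts left until y returns to 4014.
Long run: y = 4014 on the AD curve gives 4014 = 6650 − 7p, so p = 376.57.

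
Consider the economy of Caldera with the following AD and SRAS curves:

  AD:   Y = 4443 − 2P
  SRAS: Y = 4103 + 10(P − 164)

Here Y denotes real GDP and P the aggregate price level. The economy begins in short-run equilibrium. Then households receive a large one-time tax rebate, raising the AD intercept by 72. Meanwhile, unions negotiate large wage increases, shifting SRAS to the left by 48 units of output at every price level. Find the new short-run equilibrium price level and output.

P = 175, Y = 4165

After both shocks: AD is Y = 4515 − 2P and SRAS is Y = 2415 + 10P.
Setting them equal: 2100 = 12P, so P = 175.
Y = 4515 − 2·175 = 4165.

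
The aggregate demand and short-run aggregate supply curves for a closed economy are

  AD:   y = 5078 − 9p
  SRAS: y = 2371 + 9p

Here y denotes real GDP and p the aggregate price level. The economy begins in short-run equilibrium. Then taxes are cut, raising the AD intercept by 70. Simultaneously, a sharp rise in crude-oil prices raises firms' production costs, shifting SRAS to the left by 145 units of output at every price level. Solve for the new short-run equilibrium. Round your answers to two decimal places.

p = 162.33, y = 3687.00

After both shocks: AD is y = 5148 − 9p and SRAS is y = 2226 + 9p.
Setting them equal: 2922 = 18p, so p = 162.33.
Substituting into AD, y = 3687.00.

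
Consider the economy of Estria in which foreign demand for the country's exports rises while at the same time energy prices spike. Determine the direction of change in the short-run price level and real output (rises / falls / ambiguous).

Price level: rises; output: ambiguous

The first event is a positive demand shock: AD shifts right, which by itself pushes P up and Y up.
The second is an adverse supply shock: SRAS shifts left, which by itself pushes P up and Y down.
Both shocks push P up, so P rises. The two shocks push Y in opposite directions, so the effect on Y is ambiguous.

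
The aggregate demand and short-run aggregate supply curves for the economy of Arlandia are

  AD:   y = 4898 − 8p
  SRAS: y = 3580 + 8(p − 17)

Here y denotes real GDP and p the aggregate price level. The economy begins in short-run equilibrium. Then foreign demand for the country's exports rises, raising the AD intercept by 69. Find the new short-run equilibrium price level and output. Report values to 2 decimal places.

p = 95.19, y = 4205.50

This is a positive demand shock: AD shifts right.
New AD: y = 4967 − 8p.
SRAS can be written y = 3444 + 8p.
Set AD = SRAS: 4967 − 8p = 3444 + 8p, so 1523 = 16p and p = 95.19.
Substituting into AD, y = 4205.50.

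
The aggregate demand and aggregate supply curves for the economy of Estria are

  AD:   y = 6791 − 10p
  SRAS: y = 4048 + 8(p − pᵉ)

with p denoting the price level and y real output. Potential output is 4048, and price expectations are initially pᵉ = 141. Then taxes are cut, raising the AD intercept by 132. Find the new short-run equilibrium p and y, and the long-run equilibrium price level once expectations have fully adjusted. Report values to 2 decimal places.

AD shifts right: new AD is y = 6923 − 10p. With pᵉ = 141, SRAS is y = 2920 + 8p.
Short run: 6923 − 10p = 2920 + 8p gives 4003 = 18p, so p = 222.39 and y = 6923 − 10p = 4699.11.
y = 4699.11 is above potential 4048; expectations adjust and SRAS shifts left until y = 4048.
Long run: on the new AD curve, 4048 = 6923 − 10p gives p = 287.50.

Short run: p = 222.39, y = 4699.11. Long run: p = 287.50.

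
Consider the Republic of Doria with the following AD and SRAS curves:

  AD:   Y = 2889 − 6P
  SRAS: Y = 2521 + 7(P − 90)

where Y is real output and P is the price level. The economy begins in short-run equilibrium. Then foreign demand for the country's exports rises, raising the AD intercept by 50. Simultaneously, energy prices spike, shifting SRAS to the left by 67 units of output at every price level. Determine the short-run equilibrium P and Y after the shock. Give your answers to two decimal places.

P = 85.77, Y = 2424.38

After both shocks: AD is Y = 2939 − 6P and SRAS is Y = 1824 + 7P.
Setting them equal: 1115 = 13P, so P = 85.77.
Substituting into AD, Y = 2424.38.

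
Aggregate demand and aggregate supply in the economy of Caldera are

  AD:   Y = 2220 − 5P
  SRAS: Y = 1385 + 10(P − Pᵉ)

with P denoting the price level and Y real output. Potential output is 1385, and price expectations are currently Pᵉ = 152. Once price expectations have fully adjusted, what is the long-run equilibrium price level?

Long-run P = 167

Short run: with Pᵉ = 152, SRAS is Y = 10P − 135. Setting AD = SRAS gives 2355 = 15P, so P = 157 and Y = 2220 − 5·157 = 1435.
Output 1435 is above potential 1385, so over time expected prices rise and SRAS shifts left until Y returns to 1385.
Long run: Y = 1385 on the AD curve gives 1385 = 2220 − 5P, so P = 167.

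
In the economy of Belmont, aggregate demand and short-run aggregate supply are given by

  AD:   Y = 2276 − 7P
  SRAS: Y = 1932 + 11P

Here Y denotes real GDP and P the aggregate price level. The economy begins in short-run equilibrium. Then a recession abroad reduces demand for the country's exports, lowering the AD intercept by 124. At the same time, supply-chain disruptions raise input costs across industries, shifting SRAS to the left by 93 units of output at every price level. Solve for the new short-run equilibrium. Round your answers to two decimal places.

P = 17.39, Y = 2030.28

After both shocks: AD is Y = 2152 − 7P and SRAS is Y = 1839 + 11P.
Setting them equal: 313 = 18P, so P = 17.39.
Substituting into AD, Y = 2030.28.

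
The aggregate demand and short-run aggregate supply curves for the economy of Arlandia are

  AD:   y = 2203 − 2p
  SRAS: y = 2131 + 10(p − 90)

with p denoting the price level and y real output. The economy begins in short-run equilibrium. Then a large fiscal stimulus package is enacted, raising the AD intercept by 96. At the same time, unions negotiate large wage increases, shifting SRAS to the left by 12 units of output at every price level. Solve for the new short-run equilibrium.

p = 90, y = 2119

After both shocks: AD is y = 2299 − 2p and SRAS is y = 1219 + 10p.
Setting them equal: 1080 = 12p, so p = 90.
y = 2299 − 2·90 = 2119.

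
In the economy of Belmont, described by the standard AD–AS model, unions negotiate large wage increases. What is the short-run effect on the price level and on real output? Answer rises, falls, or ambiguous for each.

Price level: rises; output: falls

This is an adverse supply shock: SRAS shifts left.
Moving along the downward-sloping AD curve, P rises and Y falls.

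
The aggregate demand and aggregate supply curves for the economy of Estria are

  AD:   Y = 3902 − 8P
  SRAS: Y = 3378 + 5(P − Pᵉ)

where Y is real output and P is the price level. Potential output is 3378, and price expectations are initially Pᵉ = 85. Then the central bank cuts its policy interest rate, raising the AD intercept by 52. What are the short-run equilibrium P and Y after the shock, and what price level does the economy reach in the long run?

AD shifts right: new AD is Y = 3954 − 8P. With Pᵉ = 85, SRAS is Y = 2953 + 5P.
Short run: 3954 − 8P = 2953 + 5P gives 1001 = 13P, so P = 77 and Y = 3954 − 8·77 = 3338.
Y = 3338 is below potential 3378; expectations adjust and SRAS shifts right until Y = 3378.
Long run: on the new AD curve, 3378 = 3954 − 8P gives P = 72.

Short run: P = 77, Y = 3338. Long run: P = 72.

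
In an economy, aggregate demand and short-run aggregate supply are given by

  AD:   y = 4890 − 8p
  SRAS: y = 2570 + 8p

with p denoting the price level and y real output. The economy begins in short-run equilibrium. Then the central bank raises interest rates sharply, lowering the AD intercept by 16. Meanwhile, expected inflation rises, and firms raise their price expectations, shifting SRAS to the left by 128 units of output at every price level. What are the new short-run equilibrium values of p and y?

p = 152, y = 3658

After both shocks: AD is y = 4874 − 8p and SRAS is y = 2442 + 8p.
Setting them equal: 2432 = 16p, so p = 152.
y = 4874 − 8·152 = 3658.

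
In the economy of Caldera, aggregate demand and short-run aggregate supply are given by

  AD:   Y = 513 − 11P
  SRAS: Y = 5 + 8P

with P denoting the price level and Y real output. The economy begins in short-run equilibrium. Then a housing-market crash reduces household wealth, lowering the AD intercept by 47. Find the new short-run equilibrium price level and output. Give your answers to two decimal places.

This is a negative demand shock: AD shifts left.
New AD: Y = 466 − 11P.
Set AD = SRAS: 466 − 11P = 5 + 8P, so 461 = 19P and P = 24.26.
Substituting into AD, Y = 199.11.

P = 24.26, Y = 199.11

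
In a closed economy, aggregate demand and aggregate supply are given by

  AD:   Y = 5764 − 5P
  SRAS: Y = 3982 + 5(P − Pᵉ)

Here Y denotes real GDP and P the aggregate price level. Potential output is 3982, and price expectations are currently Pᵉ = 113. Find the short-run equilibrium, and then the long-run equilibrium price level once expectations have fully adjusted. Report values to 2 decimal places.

Short run: P = 234.70, Y = 4590.50. Long run: P = 356.40.

Short run: with Pᵉ = 113, SRAS is Y = 3417 + 5P. Setting AD = SRAS gives 2347 = 10P, so P = 234.70 and Y = 5764 − 5P = 4590.50.
Output 4590.50 is above potential 3982, so over time expected prices rise and SRAS shifts left until Y returns to 3982.
Long run: Y = 3982 on the AD curve gives 3982 = 5764 − 5P, so P = 356.40.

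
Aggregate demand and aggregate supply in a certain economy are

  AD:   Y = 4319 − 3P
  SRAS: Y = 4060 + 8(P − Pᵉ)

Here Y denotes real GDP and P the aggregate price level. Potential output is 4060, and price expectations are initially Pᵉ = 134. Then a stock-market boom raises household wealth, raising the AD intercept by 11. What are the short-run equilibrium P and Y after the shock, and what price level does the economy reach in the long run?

Short run: P = 122, Y = 3964. Long run: P = 90.

AD shifts right: new AD is Y = 4330 − 3P. With Pᵉ = 134, SRAS is Y = 2988 + 8P.
Short run: 4330 − 3P = 2988 + 8P gives 1342 = 11P, so P = 122 and Y = 4330 − 3·122 = 3964.
Y = 3964 is below potential 4060; expectations adjust and SRAS shifts right until Y = 4060.
Long run: on the new AD curve, 4060 = 4330 − 3P gives P = 90.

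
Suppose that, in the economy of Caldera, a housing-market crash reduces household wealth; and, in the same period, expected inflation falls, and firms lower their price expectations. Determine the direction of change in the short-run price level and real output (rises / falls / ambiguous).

The first event is a negative demand shock: AD shifts left, which by itself pushes P down and Y down.
The second is a favourable supply shock: SRAS shifts right, which by itself pushes P down and Y up.
Both shocks push P down, so P falls. The two shocks push Y in opposite directions, so the effect on Y is ambiguous.

Price level: falls; output: ambiguous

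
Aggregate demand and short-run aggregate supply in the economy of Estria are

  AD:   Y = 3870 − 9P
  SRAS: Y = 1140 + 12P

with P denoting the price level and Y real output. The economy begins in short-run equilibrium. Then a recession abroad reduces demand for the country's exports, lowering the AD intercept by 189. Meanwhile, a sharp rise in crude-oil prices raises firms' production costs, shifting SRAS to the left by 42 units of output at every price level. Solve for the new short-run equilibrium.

P = 123, Y = 2574

After both shocks: AD is Y = 3681 − 9P and SRAS is Y = 1098 + 12P.
Setting them equal: 2583 = 21P, so P = 123.
Y = 3681 − 9·123 = 2574.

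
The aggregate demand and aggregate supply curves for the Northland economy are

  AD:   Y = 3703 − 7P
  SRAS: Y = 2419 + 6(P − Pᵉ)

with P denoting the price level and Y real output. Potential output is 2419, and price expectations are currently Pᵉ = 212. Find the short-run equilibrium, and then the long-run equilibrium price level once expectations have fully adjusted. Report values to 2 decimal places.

Short run: P = 196.62, Y = 2326.69. Long run: P = 183.43.

Short run: with Pᵉ = 212, SRAS is Y = 1147 + 6P. Setting AD = SRAS gives 2556 = 13P, so P = 196.62 and Y = 3703 − 7P = 2326.69.
Output 2326.69 is below potential 2419, so over time expected prices fall and SRAS shifts right until Y returns to 2419.
Long run: Y = 2419 on the AD curve gives 2419 = 3703 − 7P, so P = 183.43.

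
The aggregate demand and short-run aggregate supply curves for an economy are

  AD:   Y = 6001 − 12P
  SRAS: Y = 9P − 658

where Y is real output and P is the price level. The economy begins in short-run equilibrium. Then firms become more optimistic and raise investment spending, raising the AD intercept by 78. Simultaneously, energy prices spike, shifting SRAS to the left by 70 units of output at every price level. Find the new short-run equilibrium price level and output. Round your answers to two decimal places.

After both shocks: AD is Y = 6079 − 12P and SRAS is Y = 9P − 728.
Setting them equal: 6807 = 21P, so P = 324.14.
Substituting into AD, Y = 2189.29.

P = 324.14, Y = 2189.29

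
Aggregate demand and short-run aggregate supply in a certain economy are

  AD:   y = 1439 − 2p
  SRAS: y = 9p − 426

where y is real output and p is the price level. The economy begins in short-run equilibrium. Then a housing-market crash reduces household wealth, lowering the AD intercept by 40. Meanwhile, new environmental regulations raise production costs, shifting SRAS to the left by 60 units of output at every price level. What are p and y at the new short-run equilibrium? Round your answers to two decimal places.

p = 171.36, y = 1056.27

After both shocks: AD is y = 1399 − 2p and SRAS is y = 9p − 486.
Setting them equal: 1885 = 11p, so p = 171.36.
Substituting into AD, y = 1056.27.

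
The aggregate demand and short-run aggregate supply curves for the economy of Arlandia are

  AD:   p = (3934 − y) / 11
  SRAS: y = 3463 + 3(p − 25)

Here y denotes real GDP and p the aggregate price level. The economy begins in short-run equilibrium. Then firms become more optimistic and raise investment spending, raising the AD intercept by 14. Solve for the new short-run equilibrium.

p = 40, y = 3508

This is a positive demand shock: AD shifts right.
New AD: y = 3948 − 11p.
SRAS can be written y = 3388 + 3p.
Set AD = SRAS: 3948 − 11p = 3388 + 3p, so 560 = 14p and p = 40.
y = 3948 − 11·40 = 3508.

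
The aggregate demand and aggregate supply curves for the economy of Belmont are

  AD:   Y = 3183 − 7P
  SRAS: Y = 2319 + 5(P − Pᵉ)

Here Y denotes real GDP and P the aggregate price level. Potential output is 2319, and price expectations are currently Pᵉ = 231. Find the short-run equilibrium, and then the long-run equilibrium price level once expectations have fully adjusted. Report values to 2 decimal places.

Short run: P = 168.25, Y = 2005.25. Long run: P = 123.43.

Short run: with Pᵉ = 231, SRAS is Y = 1164 + 5P. Setting AD = SRAS gives 2019 = 12P, so P = 168.25 and Y = 3183 − 7P = 2005.25.
Output 2005.25 is below potential 2319, so over time expected prices fall and SRAS shifts right until Y returns to 2319.
Long run: Y = 2319 on the AD curve gives 2319 = 3183 − 7P, so P = 123.43.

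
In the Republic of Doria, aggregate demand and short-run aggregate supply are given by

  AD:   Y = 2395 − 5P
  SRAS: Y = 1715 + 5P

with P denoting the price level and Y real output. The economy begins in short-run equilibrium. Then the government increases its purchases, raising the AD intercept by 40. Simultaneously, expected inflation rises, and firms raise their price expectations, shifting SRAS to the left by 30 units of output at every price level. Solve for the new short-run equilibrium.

After both shocks: AD is Y = 2435 − 5P and SRAS is Y = 1685 + 5P.
Setting them equal: 750 = 10P, so P = 75.
Y = 2435 − 5·75 = 2060.

P = 75, Y = 2060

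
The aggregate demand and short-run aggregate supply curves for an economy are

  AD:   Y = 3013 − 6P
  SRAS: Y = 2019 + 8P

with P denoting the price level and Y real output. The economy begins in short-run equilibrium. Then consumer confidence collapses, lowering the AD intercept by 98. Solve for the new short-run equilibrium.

P = 64, Y = 2531

This is a negative demand shock: AD shifts left.
New AD: Y = 2915 − 6P.
Set AD = SRAS: 2915 − 6P = 2019 + 8P, so 896 = 14P and P = 64.
Y = 2915 − 6·64 = 2531.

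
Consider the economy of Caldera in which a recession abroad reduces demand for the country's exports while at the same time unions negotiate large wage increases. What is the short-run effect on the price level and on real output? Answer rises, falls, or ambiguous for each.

The first event is a negative demand shock: AD shifts left, which by itself pushes P down and Y down.
The second is an adverse supply shock: SRAS shifts left, which by itself pushes P up and Y down.
The two shocks push P in opposite directions, so the effect on P is ambiguous. Both shocks push Y down, so Y falls.

Price level: ambiguous; output: falls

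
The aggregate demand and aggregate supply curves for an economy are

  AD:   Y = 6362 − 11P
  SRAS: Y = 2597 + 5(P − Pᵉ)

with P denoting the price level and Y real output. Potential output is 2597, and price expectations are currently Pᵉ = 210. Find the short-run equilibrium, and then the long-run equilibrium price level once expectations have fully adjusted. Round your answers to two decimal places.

Short run: P = 300.94, Y = 3051.69. Long run: P = 342.27.

Short run: with Pᵉ = 210, SRAS is Y = 1547 + 5P. Setting AD = SRAS gives 4815 = 16P, so P = 300.94 and Y = 6362 − 11P = 3051.69.
Output 3051.69 is above potential 2597, so over time expected prices rise and SRAS shifts left until Y returns to 2597.
Long run: Y = 2597 on the AD curve gives 2597 = 6362 − 11P, so P = 342.27.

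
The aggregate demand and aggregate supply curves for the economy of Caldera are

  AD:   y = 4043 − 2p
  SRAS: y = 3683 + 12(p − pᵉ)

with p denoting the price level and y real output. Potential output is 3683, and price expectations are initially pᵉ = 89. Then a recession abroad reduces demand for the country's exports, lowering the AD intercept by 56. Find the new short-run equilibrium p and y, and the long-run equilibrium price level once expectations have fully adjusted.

Short run: p = 98, y = 3791. Long run: p = 152.

AD shifts left: new AD is y = 3987 − 2p. With pᵉ = 89, SRAS is y = 2615 + 12p.
Short run: 3987 − 2p = 2615 + 12p gives 1372 = 14p, so p = 98 and y = 3987 − 2·98 = 3791.
y = 3791 is above potential 3683; expectations adjust and SRAS shifts left until y = 3683.
Long run: on the new AD curve, 3683 = 3987 − 2p gives p = 152.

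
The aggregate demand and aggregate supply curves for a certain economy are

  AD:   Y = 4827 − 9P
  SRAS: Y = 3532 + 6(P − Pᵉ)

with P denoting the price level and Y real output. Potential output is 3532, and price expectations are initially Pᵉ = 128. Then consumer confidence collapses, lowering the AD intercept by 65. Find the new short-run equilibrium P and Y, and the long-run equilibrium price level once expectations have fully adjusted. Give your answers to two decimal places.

AD shifts left: new AD is Y = 4762 − 9P. With Pᵉ = 128, SRAS is Y = 2764 + 6P.
Short run: 4762 − 9P = 2764 + 6P gives 1998 = 15P, so P = 133.20 and Y = 4762 − 9P = 3563.20.
Y = 3563.20 is above potential 3532; expectations adjust and SRAS shifts left until Y = 3532.
Long run: on the new AD curve, 3532 = 4762 − 9P gives P = 136.67.

Short run: P = 133.20, Y = 3563.20. Long run: P = 136.67.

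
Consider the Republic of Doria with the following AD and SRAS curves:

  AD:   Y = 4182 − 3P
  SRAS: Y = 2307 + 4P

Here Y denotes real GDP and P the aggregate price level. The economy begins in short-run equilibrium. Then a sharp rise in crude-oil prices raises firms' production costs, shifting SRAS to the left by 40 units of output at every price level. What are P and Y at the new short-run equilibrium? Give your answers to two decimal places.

P = 273.57, Y = 3361.29

This is a negative supply shock: SRAS shifts left.
New SRAS: Y = 2267 + 4P.
Set AD = SRAS: 4182 − 3P = 2267 + 4P, so 1915 = 7P and P = 273.57.
Substituting into AD, Y = 3361.29.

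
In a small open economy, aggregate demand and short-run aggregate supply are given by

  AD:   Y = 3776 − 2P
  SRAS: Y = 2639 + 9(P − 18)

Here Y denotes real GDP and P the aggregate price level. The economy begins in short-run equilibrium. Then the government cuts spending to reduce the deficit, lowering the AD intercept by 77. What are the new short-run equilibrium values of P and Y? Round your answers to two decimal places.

P = 111.09, Y = 3476.82

This is a negative demand shock: AD shifts left.
New AD: Y = 3699 − 2P.
SRAS can be written Y = 2477 + 9P.
Set AD = SRAS: 3699 − 2P = 2477 + 9P, so 1222 = 11P and P = 111.09.
Substituting into AD, Y = 3476.82.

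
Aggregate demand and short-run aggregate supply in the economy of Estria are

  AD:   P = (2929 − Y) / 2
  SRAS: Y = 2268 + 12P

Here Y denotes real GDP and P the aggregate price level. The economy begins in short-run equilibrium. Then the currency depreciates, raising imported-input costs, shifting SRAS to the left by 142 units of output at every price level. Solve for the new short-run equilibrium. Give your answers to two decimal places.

This is a negative supply shock: SRAS shifts left.
New SRAS: Y = 2126 + 12P.
Set AD = SRAS: 2929 − 2P = 2126 + 12P, so 803 = 14P and P = 57.36.
Substituting into AD, Y = 2814.29.

P = 57.36, Y = 2814.29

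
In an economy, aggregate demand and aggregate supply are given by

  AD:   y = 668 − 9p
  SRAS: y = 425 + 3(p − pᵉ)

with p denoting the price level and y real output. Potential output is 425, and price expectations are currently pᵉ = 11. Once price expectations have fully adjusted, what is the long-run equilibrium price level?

Short run: with pᵉ = 11, SRAS is y = 392 + 3p. Setting AD = SRAS gives 276 = 12p, so p = 23 and y = 668 − 9·23 = 461.
Output 461 is above potential 425, so over time expected prices rise and SRAS shifts left until y returns to 425.
Long run: y = 425 on the AD curve gives 425 = 668 − 9p, so p = 27.

Long-run p = 27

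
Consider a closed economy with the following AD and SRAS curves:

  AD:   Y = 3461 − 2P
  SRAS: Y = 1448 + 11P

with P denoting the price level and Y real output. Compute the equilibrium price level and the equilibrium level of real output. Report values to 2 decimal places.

Set AD = SRAS: 3461 − 2P = 1448 + 11P, so 2013 = 13P and P = 154.85.
Substituting into AD, Y = 3461 − 2P = 3151.31.

P = 154.85, Y = 3151.31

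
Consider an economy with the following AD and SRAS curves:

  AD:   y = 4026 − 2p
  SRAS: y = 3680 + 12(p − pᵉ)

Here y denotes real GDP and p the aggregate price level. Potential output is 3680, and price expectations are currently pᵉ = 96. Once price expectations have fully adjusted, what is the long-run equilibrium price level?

Short run: with pᵉ = 96, SRAS is y = 2528 + 12p. Setting AD = SRAS gives 1498 = 14p, so p = 107 and y = 4026 − 2·107 = 3812.
Output 3812 is above potential 3680, so over time expected prices rise and SRAS shifts left until y returns to 3680.
Long run: y = 3680 on the AD curve gives 3680 = 4026 − 2p, so p = 173.

Long-run p = 173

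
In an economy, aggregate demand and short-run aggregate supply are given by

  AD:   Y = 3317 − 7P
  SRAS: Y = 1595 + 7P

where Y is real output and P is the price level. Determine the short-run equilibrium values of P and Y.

Set AD = SRAS: 3317 − 7P = 1595 + 7P, so 1722 = 14P and P = 123.
Then Y = 3317 − 7·123 = 2456.

P = 123, Y = 2456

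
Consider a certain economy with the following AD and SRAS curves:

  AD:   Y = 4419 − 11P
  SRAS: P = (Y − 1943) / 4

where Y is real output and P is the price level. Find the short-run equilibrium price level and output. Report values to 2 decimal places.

Rearrange SRAS to Y = 1943 + 4P.
Set AD = SRAS: 4419 − 11P = 1943 + 4P, so 2476 = 15P and P = 165.07.
Substituting into AD, Y = 4419 − 11P = 2603.27.

P = 165.07, Y = 2603.27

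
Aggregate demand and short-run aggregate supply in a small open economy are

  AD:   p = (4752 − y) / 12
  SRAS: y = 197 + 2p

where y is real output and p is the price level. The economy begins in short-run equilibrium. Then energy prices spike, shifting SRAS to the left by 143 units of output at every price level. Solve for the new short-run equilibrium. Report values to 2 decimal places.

This is a negative supply shock: SRAS shifts left.
New SRAS: y = 54 + 2p.
Set AD = SRAS: 4752 − 12p = 54 + 2p, so 4698 = 14p and p = 335.57.
Substituting into AD, y = 725.14.

p = 335.57, y = 725.14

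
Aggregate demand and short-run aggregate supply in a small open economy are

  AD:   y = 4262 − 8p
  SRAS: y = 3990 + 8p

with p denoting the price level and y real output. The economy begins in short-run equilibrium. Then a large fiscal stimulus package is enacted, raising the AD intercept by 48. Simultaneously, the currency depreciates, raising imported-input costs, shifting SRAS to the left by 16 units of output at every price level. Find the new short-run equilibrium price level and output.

p = 21, y = 4142

After both shocks: AD is y = 4310 − 8p and SRAS is y = 3974 + 8p.
Setting them equal: 336 = 16p, so p = 21.
y = 4310 − 8·21 = 4142.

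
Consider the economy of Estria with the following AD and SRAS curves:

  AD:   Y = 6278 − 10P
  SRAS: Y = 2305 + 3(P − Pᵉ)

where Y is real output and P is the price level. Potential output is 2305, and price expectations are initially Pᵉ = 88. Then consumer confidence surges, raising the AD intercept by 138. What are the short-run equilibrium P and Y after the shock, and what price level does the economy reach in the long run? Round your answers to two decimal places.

AD shifts right: new AD is Y = 6416 − 10P. With Pᵉ = 88, SRAS is Y = 2041 + 3P.
Short run: 6416 − 10P = 2041 + 3P gives 4375 = 13P, so P = 336.54 and Y = 6416 − 10P = 3050.62.
Y = 3050.62 is above potential 2305; expectations adjust and SRAS shifts left until Y = 2305.
Long run: on the new AD curve, 2305 = 6416 − 10P gives P = 411.10.

Short run: P = 336.54, Y = 3050.62. Long run: P = 411.10.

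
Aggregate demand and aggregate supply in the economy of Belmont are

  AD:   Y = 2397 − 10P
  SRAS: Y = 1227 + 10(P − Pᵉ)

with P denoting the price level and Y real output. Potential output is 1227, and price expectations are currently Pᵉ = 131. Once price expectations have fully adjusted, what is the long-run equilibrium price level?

Short run: with Pᵉ = 131, SRAS is Y = 10P − 83. Setting AD = SRAS gives 2480 = 20P, so P = 124 and Y = 2397 − 10·124 = 1157.
Output 1157 is below potential 1227, so over time expected prices fall and SRAS shifts right until Y returns to 1227.
Long run: Y = 1227 on the AD curve gives 1227 = 2397 − 10P, so P = 117.

Long-run P = 117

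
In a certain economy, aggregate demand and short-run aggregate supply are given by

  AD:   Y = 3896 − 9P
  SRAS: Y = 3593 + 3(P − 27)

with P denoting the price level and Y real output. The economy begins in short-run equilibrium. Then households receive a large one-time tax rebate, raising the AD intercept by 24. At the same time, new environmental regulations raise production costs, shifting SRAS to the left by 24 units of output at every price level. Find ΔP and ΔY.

ΔP = +4, ΔY = -12

After both shocks: AD is Y = 3920 − 9P and SRAS is Y = 3488 + 3P.
Setting them equal: 432 = 12P, so P = 36.
Y = 3920 − 9·36 = 3596.
Initially P = 32, Y = 3608, so ΔP = +4 and ΔY = -12.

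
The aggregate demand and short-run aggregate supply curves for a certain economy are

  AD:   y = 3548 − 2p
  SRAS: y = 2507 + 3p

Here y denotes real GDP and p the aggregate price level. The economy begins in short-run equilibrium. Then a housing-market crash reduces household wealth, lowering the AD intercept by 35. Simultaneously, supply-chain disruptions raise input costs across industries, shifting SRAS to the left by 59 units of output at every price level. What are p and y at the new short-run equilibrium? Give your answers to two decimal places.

After both shocks: AD is y = 3513 − 2p and SRAS is y = 2448 + 3p.
Setting them equal: 1065 = 5p, so p = 213.00.
Substituting into AD, y = 3087.00.

p = 213.00, y = 3087.00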